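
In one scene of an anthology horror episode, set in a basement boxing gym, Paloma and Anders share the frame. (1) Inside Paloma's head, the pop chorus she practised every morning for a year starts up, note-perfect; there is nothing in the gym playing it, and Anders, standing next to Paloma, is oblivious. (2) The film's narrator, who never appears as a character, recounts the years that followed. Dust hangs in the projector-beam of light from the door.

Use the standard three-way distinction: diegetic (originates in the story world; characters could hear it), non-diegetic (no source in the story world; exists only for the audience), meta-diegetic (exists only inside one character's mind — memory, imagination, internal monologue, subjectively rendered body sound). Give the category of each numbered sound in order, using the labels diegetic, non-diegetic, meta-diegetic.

(1) is meta-diegetic: it lives in Paloma's subjectivity, not in the gym.
(2) the narrator exists outside the story world, addressing only the audience → non-diegetic.

meta-diegetic, non-diegetic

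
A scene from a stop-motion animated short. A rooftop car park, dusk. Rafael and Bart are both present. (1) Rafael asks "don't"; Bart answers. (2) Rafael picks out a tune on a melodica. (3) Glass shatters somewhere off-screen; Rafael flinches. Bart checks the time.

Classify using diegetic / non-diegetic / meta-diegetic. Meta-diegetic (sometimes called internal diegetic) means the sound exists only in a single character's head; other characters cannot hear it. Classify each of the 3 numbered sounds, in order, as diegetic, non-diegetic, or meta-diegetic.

Sound (1): Rafael is a character speaking aloud in the scene, so diegetic.
(2) the instrument and the performer are both in the scene → diegetic.
(3) is diegetic: an in-world source (glass); characters could hear it.

diegetic, diegetic, diegetic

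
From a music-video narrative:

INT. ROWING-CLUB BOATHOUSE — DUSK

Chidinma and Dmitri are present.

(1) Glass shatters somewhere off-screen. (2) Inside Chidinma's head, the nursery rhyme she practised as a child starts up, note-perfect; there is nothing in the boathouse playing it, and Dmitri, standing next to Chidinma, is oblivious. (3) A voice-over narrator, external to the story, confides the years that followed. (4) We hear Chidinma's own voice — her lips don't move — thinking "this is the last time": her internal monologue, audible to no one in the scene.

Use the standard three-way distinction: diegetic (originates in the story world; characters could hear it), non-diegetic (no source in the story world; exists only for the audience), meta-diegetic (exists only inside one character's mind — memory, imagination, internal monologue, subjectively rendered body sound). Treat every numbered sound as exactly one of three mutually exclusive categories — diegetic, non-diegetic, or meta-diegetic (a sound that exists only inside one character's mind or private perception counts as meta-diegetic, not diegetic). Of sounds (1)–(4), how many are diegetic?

1

Sound (1): the sound comes from glass physically present in the location, so diegetic.
Sound (2): the music is a memory playing inside Chidinma's mind alone; no real-world source, Dmitri can't hear it, so meta-diegetic.
(3) the narrator exists outside the story world, addressing only the audience → non-diegetic.
Sound (4): internal monologue — inside Chidinma's mind, not spoken into the scene, so meta-diegetic.
Diegetic: (1) — that's 1.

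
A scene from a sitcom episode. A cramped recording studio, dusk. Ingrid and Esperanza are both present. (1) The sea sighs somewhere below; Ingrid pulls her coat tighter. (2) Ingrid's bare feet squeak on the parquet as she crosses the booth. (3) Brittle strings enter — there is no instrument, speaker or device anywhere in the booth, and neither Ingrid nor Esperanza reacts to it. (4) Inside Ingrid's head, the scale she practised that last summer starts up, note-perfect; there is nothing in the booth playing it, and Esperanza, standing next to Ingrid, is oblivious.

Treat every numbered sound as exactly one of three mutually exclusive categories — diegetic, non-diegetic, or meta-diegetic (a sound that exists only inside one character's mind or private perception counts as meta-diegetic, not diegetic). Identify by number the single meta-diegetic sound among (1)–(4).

4

(1) ambient/room sound belonging to the story's physical space → diegetic.
(2) is diegetic: a character's body making contact with the set — an in-world sound.
(3) score with no on-screen or off-screen source; it exists for the audience alone → non-diegetic.
Sound (4): the music is a memory playing inside Ingrid's mind alone; no real-world source, Esperanza can't hear it, so meta-diegetic.
Only (4) is meta-diegetic.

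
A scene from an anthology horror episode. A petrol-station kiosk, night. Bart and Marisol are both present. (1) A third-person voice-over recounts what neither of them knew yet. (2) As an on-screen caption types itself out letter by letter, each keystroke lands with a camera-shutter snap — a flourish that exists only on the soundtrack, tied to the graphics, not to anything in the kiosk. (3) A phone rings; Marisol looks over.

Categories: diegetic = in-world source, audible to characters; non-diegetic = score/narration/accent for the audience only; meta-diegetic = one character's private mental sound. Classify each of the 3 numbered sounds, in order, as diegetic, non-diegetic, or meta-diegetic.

(1) the narrator exists outside the story world, addressing only the audience → non-diegetic.
(2) the caption isn't part of the story world, so neither is the sound tied to it → non-diegetic.
(3) is diegetic: the sound comes from a phone physically present in the location.

non-diegetic, non-diegetic, diegetic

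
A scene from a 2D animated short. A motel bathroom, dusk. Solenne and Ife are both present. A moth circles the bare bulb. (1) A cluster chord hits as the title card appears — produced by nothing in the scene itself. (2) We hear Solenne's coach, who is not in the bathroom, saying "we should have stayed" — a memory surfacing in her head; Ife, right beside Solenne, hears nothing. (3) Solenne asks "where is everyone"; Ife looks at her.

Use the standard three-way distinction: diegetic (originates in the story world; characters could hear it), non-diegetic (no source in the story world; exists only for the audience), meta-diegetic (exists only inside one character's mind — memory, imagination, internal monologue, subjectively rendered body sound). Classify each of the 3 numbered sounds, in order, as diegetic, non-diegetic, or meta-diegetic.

non-diegetic, meta-diegetic, diegetic

(1) it's a sound-design accent with no in-world source; no one in the scene can hear it → non-diegetic.
(2) the voice is a memory playing only inside Solenne's mind; Ife can't hear it → meta-diegetic.
(3) is diegetic: on-screen dialogue — Solenne speaks and Ife is there to hear.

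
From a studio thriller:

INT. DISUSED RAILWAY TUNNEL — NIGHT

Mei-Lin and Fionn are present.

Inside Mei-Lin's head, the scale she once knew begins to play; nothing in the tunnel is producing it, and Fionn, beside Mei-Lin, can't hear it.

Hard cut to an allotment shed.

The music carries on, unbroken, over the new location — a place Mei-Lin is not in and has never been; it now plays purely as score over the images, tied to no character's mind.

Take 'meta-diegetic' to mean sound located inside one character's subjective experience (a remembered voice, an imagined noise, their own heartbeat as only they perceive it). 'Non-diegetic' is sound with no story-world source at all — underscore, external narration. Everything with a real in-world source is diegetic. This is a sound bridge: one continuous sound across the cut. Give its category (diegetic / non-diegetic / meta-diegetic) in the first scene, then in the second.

meta-diegetic, non-diegetic

Scene one: the music exists only inside Mei-Lin's mind; Fionn can't hear it → meta-diegetic.
Scene two: it's detached from Mei-Lin entirely and plays over unrelated images with no in-world source — conventional underscore → non-diegetic.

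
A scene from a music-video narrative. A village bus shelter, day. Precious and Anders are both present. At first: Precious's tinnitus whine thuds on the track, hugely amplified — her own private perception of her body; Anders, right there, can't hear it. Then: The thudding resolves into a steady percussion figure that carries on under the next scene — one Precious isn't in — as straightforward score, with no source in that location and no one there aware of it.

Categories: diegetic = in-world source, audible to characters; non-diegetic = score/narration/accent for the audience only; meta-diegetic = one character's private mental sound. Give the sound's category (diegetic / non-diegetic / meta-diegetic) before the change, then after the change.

meta-diegetic, non-diegetic

Before the change: it's Precious's subjective body sound, inaudible to Anders → meta-diegetic.
After the change: detached from Precious and playing as sourceless score over a scene she isn't in — for the audience only → non-diegetic.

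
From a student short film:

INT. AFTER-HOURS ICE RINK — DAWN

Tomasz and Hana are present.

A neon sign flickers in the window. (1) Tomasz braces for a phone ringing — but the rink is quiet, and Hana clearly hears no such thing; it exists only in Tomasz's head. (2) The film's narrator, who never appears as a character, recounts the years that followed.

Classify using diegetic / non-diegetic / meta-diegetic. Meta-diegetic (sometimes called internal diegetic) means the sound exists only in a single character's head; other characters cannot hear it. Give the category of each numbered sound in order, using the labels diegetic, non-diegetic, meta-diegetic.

(1) is meta-diegetic: subjective to Tomasz: the rink is silent and Hana hears nothing.
(2) is non-diegetic: external voice-over — not a character, not heard by anyone in the scene.

meta-diegetic, non-diegetic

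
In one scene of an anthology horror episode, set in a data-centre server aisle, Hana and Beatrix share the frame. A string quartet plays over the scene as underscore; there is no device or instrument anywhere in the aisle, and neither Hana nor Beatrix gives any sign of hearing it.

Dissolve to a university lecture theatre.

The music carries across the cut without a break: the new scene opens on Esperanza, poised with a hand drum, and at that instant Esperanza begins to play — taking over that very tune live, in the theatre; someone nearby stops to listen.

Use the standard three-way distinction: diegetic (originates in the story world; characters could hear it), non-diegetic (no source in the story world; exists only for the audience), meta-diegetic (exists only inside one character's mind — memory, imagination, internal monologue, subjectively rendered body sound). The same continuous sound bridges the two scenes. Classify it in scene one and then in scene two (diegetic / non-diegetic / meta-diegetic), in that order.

Scene one: there's no in-world source anywhere and no character hears it — underscore for the audience only → non-diegetic.
Scene two: from the moment Esperanza starts playing, the tune is being performed on a hand drum inside the story world and another character hears it → diegetic.

non-diegetic, diegetic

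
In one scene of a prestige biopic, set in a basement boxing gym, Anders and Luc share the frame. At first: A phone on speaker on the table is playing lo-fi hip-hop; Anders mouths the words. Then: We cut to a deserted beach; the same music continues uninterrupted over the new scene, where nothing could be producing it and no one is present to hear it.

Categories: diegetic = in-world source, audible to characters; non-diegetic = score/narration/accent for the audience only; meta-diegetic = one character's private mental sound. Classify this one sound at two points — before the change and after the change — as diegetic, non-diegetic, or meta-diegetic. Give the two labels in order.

Before the change: a phone on speaker is a real in-scene source and Anders reacts to it → diegetic.
After the change: there is no longer any in-world source and no one can hear it — it has become underscore → non-diegetic.

diegetic, non-diegetic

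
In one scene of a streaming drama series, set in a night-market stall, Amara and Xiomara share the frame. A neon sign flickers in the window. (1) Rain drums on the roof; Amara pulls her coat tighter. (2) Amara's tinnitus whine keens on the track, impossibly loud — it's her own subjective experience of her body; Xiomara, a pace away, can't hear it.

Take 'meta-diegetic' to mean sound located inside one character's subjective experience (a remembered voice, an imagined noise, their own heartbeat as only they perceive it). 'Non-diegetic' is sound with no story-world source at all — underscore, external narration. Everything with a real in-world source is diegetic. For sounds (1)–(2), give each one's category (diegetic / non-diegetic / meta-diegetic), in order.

diegetic, meta-diegetic

(1) is diegetic: rain is part of the location's real environment.
(2) it's Amara's internal bodily sensation rendered as sound; only Amara 'hears' it → meta-diegetic.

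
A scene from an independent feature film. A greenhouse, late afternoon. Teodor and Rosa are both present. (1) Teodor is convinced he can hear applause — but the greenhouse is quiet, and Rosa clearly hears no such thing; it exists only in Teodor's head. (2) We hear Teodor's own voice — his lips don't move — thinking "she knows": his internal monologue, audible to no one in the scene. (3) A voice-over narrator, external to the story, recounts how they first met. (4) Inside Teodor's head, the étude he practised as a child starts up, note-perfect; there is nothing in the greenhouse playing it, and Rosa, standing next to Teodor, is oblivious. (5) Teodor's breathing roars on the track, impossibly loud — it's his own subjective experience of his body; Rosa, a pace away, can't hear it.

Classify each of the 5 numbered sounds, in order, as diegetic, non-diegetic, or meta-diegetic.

Sound (1): Teodor alone 'hears' it — an imagined sound, not present in the space, so meta-diegetic.
(2) it's Teodor's unspoken thought, heard only by the audience via his subjectivity → meta-diegetic.
(3) the narrator exists outside the story world, addressing only the audience → non-diegetic.
(4) the music is a memory playing inside Teodor's mind alone; no real-world source, Rosa can't hear it → meta-diegetic.
(5) point-of-audition from inside Teodor's body; not a sound in the room → meta-diegetic.

meta-diegetic, meta-diegetic, non-diegetic, meta-diegetic, meta-diegetic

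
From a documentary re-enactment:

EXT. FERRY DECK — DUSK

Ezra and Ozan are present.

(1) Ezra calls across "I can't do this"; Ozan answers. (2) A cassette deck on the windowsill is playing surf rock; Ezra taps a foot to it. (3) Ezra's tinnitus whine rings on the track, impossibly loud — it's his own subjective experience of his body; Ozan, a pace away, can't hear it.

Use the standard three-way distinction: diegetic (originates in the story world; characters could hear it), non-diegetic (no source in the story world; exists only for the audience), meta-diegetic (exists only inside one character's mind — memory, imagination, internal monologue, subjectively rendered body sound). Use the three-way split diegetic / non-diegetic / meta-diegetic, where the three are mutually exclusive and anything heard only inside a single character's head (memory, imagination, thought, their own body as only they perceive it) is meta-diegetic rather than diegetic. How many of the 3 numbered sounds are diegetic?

Sound (1): spoken by a character present in the story world, so diegetic.
Sound (2): a cassette deck is a physical source in the scene and Ezra reacts to it, so diegetic.
(3) a subjective body sound — Ezra's private perception, inaudible to Ozan → meta-diegetic.
Diegetic: (1), (2) — that's 2.

2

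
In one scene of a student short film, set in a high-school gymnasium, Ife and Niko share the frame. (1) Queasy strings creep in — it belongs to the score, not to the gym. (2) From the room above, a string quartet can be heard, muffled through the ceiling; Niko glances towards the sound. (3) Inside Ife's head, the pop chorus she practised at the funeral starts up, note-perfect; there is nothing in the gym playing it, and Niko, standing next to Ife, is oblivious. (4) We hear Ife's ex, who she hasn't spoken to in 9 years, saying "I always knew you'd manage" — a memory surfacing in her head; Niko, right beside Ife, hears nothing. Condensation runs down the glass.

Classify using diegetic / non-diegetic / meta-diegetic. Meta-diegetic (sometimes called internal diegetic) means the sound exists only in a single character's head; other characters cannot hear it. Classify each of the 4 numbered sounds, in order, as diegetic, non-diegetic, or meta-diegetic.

(1) is non-diegetic: it has no source in the story world and no character can hear it — it's underscore.
Sound (2): off-screen diegetic: the source is out of frame but still in the story's space, so diegetic.
(3) is meta-diegetic: the music is a memory playing inside Ife's mind alone; no real-world source, Niko can't hear it.
(4) a remembered line, private to Ife — not present in the room, not audible to Niko → meta-diegetic.

non-diegetic, diegetic, meta-diegetic, meta-diegetic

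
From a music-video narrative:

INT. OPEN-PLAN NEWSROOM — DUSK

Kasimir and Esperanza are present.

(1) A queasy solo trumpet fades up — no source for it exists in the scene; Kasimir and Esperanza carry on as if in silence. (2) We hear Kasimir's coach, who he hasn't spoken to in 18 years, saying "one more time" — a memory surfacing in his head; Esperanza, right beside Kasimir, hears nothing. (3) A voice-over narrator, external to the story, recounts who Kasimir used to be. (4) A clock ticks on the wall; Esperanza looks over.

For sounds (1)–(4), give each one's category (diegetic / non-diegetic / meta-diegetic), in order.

non-diegetic, meta-diegetic, non-diegetic, diegetic

(1) score with no on-screen or off-screen source; it exists for the audience alone → non-diegetic.
Sound (2): a remembered line, private to Kasimir — not present in the room, not audible to Esperanza, so meta-diegetic.
(3) is non-diegetic: commentary laid over the scene from outside the fiction.
(4) a clock is a real object/event in the scene's world → diegetic.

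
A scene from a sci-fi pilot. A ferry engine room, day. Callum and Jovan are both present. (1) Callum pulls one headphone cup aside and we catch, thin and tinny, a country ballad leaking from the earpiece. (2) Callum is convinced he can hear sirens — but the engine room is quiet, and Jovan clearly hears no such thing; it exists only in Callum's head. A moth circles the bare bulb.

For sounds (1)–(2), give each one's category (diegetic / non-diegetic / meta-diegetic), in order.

diegetic, meta-diegetic

(1) is diegetic: the earpiece is a real device on Callum's head — source music.
(2) is meta-diegetic: the sound is imagined by Callum; nothing in the story world is producing it and Jovan can't hear it.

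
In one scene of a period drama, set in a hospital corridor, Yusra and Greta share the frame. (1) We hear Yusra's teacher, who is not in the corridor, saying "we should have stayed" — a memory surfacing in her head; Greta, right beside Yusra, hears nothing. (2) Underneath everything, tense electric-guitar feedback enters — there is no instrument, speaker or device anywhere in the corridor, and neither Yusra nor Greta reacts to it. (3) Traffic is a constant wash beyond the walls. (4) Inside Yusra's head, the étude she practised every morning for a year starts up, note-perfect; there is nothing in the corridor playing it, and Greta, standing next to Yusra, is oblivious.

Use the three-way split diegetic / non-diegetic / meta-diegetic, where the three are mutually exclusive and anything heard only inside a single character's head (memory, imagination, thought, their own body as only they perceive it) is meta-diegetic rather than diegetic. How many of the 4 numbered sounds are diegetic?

Sound (1): the voice is a memory playing only inside Yusra's mind; Greta can't hear it, so meta-diegetic.
(2) it has no source in the story world and no character can hear it — it's underscore → non-diegetic.
Sound (3): it's the actual ambient sound of the location, so diegetic.
(4) the music is a memory playing inside Yusra's mind alone; no real-world source, Greta can't hear it → meta-diegetic.
Diegetic: (3) — that's 1.

1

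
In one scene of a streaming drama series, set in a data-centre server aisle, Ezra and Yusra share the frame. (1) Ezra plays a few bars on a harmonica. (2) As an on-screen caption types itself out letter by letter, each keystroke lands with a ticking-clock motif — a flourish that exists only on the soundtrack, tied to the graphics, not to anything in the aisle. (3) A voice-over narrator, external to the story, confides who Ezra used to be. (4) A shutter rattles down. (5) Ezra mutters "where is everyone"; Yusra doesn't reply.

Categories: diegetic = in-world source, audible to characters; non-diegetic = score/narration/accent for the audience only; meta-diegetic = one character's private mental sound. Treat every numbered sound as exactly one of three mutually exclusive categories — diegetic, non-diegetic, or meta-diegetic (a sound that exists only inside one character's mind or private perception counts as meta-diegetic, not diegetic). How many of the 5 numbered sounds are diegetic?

3

(1) a character is playing a harmonica on screen → diegetic.
Sound (2): the caption isn't part of the story world, so neither is the sound tied to it, so non-diegetic.
Sound (3): the narrator exists outside the story world, addressing only the audience, so non-diegetic.
(4) the sound comes from a shutter physically present in the location → diegetic.
Sound (5): spoken by a character present in the story world, so diegetic.
Diegetic: (1), (4), (5) — that's 3.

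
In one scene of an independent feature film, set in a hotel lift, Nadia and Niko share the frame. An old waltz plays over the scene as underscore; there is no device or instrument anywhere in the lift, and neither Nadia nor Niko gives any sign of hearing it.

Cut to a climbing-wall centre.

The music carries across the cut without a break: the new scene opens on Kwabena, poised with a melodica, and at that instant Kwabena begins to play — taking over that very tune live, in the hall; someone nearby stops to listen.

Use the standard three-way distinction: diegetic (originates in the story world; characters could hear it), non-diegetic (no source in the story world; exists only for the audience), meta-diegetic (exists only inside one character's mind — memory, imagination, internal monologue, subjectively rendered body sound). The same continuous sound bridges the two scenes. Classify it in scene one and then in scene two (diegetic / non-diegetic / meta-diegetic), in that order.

Scene one: there's no in-world source anywhere and no character hears it — underscore for the audience only → non-diegetic.
Scene two: from the moment Kwabena starts playing, the tune is being performed on a melodica inside the story world and another character hears it → diegetic.

non-diegetic, diegetic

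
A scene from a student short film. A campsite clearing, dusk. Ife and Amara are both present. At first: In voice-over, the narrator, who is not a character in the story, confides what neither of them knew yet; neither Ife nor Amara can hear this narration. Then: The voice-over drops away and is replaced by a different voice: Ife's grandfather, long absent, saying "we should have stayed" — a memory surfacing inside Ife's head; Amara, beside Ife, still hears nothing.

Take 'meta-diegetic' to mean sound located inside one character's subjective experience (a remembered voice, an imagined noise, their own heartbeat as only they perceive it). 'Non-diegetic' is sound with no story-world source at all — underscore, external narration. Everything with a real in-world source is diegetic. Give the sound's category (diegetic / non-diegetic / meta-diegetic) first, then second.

non-diegetic, meta-diegetic

First: the external narrator addresses only the audience — outside the story world → non-diegetic.
Second: the replacement voice is a memory inside Ife's mind specifically → meta-diegetic.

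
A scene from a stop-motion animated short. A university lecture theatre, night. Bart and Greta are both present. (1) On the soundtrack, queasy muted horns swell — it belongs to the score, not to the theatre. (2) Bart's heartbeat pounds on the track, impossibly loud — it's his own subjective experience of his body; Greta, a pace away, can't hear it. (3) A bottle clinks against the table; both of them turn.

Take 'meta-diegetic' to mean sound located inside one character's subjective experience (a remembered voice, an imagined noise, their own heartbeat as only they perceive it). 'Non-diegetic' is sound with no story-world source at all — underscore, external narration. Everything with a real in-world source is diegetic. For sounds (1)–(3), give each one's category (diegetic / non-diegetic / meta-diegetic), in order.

Sound (1): it has no source in the story world and no character can hear it — it's underscore, so non-diegetic.
(2) point-of-audition from inside Bart's body; not a sound in the room → meta-diegetic.
(3) is diegetic: a bottle is a real object/event in the scene's world.

non-diegetic, meta-diegetic, diegetic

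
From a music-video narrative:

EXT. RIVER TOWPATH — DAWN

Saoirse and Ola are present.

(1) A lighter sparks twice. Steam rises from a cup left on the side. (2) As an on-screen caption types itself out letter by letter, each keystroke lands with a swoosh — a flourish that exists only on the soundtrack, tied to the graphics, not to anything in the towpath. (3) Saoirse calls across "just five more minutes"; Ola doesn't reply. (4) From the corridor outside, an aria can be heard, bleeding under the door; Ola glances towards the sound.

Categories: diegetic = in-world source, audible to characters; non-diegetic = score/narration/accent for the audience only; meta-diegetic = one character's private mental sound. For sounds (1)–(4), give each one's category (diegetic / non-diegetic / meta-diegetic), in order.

diegetic, non-diegetic, diegetic, diegetic

(1) is diegetic: an in-world source (a lighter); characters could hear it.
Sound (2): it accompanies on-screen graphics, not anything inside the story world, so non-diegetic.
Sound (3): Saoirse is a character speaking aloud in the scene, so diegetic.
(4) off-screen diegetic: the source is out of frame but still in the story's space → diegetic.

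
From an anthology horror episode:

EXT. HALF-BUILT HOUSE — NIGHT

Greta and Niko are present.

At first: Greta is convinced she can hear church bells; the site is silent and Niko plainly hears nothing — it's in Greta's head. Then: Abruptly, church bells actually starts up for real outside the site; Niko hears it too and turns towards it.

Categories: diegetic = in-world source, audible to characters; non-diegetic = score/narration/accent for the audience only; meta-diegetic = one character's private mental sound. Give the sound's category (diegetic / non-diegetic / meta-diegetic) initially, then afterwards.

Initially: only Greta 'hears' it — imagined, in her mind → meta-diegetic.
Afterwards: now there's a real external source and Niko hears it too — in the story world → diegetic.

meta-diegetic, diegetic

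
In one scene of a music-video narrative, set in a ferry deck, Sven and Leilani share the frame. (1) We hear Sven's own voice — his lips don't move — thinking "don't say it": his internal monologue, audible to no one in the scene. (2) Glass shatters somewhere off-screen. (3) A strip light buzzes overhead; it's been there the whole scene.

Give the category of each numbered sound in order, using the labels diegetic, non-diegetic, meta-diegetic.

Sound (1): Sven's thought-voice: a private mental sound no other character can hear, so meta-diegetic.
(2) is diegetic: an in-world source (glass); characters could hear it.
(3) it's the actual ambient sound of the location → diegetic.

meta-diegetic, diegetic, diegetic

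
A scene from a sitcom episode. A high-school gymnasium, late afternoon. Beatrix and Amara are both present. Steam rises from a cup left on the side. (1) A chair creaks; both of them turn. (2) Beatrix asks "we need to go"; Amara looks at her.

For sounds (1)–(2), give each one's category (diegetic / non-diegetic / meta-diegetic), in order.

Sound (1): a chair is a real object/event in the scene's world, so diegetic.
Sound (2): spoken by a character present in the story world, so diegetic.

diegetic, diegetic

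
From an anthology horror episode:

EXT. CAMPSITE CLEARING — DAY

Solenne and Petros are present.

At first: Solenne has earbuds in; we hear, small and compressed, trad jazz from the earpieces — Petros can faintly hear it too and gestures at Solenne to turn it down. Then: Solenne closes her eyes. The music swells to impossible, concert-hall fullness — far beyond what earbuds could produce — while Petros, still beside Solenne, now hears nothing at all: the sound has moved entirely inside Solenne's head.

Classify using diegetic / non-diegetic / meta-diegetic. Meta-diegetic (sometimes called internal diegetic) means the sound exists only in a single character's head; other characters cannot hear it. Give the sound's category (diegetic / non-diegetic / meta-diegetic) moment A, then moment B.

Moment A: the earbuds are a physical source both characters can hear → diegetic.
Moment B: the music now exists only as Solenne's subjective experience; Petros can no longer hear it → meta-diegetic.

diegetic, meta-diegetic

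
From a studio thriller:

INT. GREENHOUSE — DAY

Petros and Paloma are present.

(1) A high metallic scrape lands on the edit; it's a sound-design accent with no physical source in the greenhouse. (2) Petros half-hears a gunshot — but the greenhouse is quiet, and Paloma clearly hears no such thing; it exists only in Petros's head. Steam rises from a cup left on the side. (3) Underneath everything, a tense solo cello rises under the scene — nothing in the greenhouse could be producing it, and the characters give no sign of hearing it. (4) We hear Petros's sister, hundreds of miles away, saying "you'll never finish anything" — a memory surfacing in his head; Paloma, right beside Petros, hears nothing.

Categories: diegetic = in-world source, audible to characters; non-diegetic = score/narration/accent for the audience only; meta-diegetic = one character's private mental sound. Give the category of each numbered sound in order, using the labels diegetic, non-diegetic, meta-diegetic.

Sound (1): it's a sound-design accent with no in-world source; no one in the scene can hear it, so non-diegetic.
(2) is meta-diegetic: subjective to Petros: the greenhouse is silent and Paloma hears nothing.
(3) nothing in the greenhouse produces it and the characters don't hear it — pure soundtrack → non-diegetic.
Sound (4): it's Petros's recollection rendered as sound; the other character can't hear it, so meta-diegetic.

non-diegetic, meta-diegetic, non-diegetic, meta-diegetic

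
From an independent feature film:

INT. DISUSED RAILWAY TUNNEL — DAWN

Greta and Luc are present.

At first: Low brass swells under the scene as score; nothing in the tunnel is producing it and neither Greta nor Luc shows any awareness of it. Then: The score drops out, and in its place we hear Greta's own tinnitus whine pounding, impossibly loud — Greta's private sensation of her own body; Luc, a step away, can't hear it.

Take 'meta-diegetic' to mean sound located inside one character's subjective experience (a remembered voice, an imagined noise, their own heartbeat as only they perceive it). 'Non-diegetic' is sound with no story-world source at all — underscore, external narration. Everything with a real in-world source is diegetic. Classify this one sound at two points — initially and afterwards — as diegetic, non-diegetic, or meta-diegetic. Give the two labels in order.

non-diegetic, meta-diegetic

Initially: underscore with no in-world source, inaudible to the characters → non-diegetic.
Afterwards: the body sound is Greta's subjective perception alone — Luc can't hear it → meta-diegetic.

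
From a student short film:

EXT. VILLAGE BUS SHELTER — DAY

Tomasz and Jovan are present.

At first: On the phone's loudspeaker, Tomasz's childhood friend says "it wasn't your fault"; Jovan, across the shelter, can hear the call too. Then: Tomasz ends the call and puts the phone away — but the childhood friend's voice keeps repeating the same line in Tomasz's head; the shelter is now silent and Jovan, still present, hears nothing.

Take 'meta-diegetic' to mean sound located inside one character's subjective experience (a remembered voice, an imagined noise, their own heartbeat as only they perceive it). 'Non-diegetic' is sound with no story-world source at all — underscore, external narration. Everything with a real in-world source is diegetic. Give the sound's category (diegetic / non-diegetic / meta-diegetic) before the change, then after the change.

diegetic, meta-diegetic

Before the change: the loudspeaker is an in-world source; both Tomasz and Jovan hear the call → diegetic.
After the change: with the phone off, the voice continues only as Tomasz's private mental replay — Jovan can't hear it → meta-diegetic.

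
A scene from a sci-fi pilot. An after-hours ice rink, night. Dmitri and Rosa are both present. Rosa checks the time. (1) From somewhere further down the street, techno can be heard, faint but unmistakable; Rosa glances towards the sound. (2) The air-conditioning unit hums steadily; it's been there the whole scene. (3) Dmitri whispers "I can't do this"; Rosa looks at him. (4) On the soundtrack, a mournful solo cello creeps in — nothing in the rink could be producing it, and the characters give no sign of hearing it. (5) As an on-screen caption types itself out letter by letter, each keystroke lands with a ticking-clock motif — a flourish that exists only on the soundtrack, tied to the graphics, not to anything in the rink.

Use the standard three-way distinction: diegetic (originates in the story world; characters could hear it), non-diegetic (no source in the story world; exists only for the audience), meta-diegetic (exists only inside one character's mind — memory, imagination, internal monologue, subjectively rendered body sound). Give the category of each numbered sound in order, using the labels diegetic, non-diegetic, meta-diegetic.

diegetic, diegetic, diegetic, non-diegetic, non-diegetic

(1) the music has an off-screen but real-world source and a character hears it → diegetic.
Sound (2): the air-conditioning unit is part of the location's real environment, so diegetic.
Sound (3): spoken by a character present in the story world, so diegetic.
(4) is non-diegetic: nothing in the rink produces it and the characters don't hear it — pure soundtrack.
Sound (5): sound married to a title/caption — outside the diegesis by definition, so non-diegetic.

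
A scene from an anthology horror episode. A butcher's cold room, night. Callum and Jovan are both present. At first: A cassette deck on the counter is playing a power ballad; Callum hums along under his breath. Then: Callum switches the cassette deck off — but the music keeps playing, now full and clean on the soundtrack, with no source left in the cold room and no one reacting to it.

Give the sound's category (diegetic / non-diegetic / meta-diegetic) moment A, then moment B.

diegetic, non-diegetic

Moment A: a cassette deck is a real in-scene source and Callum reacts to it → diegetic.
Moment B: there is no longer any in-world source and no one can hear it — it has become underscore → non-diegetic.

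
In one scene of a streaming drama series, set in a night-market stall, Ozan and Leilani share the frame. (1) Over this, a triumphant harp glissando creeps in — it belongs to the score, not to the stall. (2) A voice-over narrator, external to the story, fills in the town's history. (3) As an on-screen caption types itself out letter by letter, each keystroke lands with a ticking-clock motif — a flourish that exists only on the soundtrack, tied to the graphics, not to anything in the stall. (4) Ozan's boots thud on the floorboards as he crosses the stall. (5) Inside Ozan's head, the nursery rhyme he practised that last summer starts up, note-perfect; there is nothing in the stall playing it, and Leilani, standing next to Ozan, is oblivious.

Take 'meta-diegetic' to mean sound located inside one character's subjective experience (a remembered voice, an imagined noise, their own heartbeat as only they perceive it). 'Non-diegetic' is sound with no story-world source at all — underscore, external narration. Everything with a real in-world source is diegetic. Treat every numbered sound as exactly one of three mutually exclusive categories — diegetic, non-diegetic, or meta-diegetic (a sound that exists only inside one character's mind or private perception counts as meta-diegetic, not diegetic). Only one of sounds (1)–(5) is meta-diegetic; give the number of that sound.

5

Sound (1): score with no on-screen or off-screen source; it exists for the audience alone, so non-diegetic.
Sound (2): the narrator exists outside the story world, addressing only the audience, so non-diegetic.
(3) the caption isn't part of the story world, so neither is the sound tied to it → non-diegetic.
(4) Ozan's footsteps are produced in the story world → diegetic.
(5) is meta-diegetic: the music is a memory playing inside Ozan's mind alone; no real-world source, Leilani can't hear it.
Only (5) is meta-diegetic.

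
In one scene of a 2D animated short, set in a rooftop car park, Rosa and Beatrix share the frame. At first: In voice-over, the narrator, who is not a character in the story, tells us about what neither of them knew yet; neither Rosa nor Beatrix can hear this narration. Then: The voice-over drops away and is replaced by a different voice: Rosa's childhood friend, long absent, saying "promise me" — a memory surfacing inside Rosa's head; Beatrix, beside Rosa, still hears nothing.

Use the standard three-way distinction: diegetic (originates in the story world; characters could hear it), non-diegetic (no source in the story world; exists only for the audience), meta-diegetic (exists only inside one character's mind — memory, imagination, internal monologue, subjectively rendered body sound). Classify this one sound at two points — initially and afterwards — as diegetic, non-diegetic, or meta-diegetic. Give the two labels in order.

Initially: the external narrator addresses only the audience — outside the story world → non-diegetic.
Afterwards: the replacement voice is a memory inside Rosa's mind specifically → meta-diegetic.

non-diegetic, meta-diegetic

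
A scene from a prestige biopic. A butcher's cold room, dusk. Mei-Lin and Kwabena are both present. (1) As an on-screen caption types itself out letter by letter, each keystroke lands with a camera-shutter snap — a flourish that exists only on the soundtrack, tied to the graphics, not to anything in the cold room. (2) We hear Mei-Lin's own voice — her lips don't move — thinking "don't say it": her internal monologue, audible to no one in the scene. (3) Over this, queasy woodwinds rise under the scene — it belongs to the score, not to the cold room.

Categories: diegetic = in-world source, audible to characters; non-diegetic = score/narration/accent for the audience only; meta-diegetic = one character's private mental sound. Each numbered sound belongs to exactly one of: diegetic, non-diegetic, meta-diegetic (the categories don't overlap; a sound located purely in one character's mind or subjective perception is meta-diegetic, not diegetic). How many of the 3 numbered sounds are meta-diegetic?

1

Sound (1): sound married to a title/caption — outside the diegesis by definition, so non-diegetic.
(2) is meta-diegetic: it's Mei-Lin's unspoken thought, heard only by the audience via her subjectivity.
(3) is non-diegetic: score with no on-screen or off-screen source; it exists for the audience alone.
So 1 of the 3 is meta-diegetic: (2).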